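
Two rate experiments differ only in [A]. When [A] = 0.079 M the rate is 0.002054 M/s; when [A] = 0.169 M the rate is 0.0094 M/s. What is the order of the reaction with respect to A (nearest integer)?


Rate is proportional to [A]^n, so rate2/rate1 = ([A]2/[A]1)^n. Take logs to solve for n.
rate2/rate1 = 0.0094 / 0.002054 = 4.5764
[A]2/[A]1 = 0.169 / 0.079 = 2.1392
n = ln(4.5764) / ln(2.1392) = 2.0
Nearest integer order:

2


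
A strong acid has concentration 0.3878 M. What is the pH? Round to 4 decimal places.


A strong acid dissociates completely, so [H+] equals the given concentration.
pH = -log10([H+]) = -log10(0.3878)
pH = 0.4113922, rounded to 4 dp:

0.4114


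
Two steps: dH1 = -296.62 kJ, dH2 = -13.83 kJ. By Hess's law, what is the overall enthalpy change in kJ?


Hess's law: enthalpy is a state function, so add the step enthalpies.
dH_total = dH1 + dH2 = -296.62 + (-13.83)
dH_total = -310.45 kJ:

-310.45 kJ


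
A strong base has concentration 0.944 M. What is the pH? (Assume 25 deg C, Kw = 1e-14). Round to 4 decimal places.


A strong base dissociates completely, so [OH-] equals the given concentration.
pOH = -log10([OH-]) = -log10(0.944) = 0.025028
pH = 14 - pOH = 14 - 0.025028
pH = 13.974972, rounded to 4 dp:

13.9750


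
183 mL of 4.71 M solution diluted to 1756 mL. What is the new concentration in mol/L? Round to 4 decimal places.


Dilution: M1*V1 = M2*V2, solve for M2.
M2 = M1*V1 / V2
M2 = 4.71 * 183 / 1756
M2 = 861.93 / 1756
M2 = 0.49084852 mol/L, rounded to 4 dp:

0.4908 mol/L


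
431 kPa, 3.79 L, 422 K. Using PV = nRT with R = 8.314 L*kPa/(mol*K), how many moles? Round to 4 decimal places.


PV = nRT, solve for n = PV / (RT).
PV = 431 * 3.79 = 1633.49
RT = 8.314 * 422 = 3508.508
n = 1633.49 / 3508.508
n = 0.46557967 mol, rounded to 4 dp:

0.4656 mol


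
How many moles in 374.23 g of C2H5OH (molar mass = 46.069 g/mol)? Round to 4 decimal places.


n = mass / M
n = 374.23 / 46.069
n = 8.12324991 mol, rounded to 4 dp:

8.1232 mol


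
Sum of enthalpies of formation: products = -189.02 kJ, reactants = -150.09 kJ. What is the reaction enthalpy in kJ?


dH_rxn = sum(dH_f products) - sum(dH_f reactants)
dH_rxn = -189.02 - (-150.09)
dH_rxn = -38.93 kJ:

-38.93 kJ


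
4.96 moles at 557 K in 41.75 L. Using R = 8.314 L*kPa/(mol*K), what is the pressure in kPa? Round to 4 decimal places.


PV = nRT, solve for P = nRT / V.
nRT = 4.96 * 8.314 * 557 = 22969.2541
P = 22969.2541 / 41.75
P = 550.16177485 kPa, rounded to 4 dp:

550.1618 kPa


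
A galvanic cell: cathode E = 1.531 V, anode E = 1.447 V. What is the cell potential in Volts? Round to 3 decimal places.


Standard cell potential: E_cell = E_cathode - E_anode.
E_cell = 1.531 - (1.447)
E_cell = 0.084 V, rounded to 3 dp:

0.084 V


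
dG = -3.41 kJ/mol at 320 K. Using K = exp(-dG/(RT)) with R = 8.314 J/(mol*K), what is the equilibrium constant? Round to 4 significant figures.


dG is in kJ/mol; multiply by 1000 to match R in J/(mol*K).
RT = 8.314 * 320 = 2660.48 J/mol
exponent = -dG*1000 / (RT) = -(-3.41*1000) / 2660.48 = 1.2817236
K = exp(1.2817236)
K = 3.6028442, rounded to 4 significant figures:

3.603


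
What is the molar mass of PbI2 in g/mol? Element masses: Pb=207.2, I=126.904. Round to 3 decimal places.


M = sum(count * atomic_mass) over atoms.
M = 1*207.2 + 2*126.904
M = 207.2 + 253.808
M = 461.008 g/mol, rounded to 3 dp:

461.008 g/mol


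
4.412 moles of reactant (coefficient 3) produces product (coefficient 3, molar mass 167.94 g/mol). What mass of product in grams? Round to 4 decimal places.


Use the coefficient ratio to convert reactant moles to product moles, then multiply by the product's molar mass.
moles_P = moles_R * (coeff_P / coeff_R) = 4.412 * (3/3) = 4.412
mass_P = moles_P * M_P = 4.412 * 167.94
mass_P = 740.95128 g, rounded to 4 dp:

740.9513 g


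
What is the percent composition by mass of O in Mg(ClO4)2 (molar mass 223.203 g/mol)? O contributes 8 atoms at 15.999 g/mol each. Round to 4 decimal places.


pct = 100 * (n_elem * M_elem) / M_total
mass_contribution = 8 * 15.999 = 127.992 g/mol
pct = 100 * 127.992 / 223.203
pct = 57.34331528 %, rounded to 4 dp:

57.3433 %


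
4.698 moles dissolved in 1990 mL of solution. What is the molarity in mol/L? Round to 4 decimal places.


Convert volume to liters: V_L = V_mL / 1000.
V_L = 1990 / 1000 = 1.99 L
M = n / V_L = 4.698 / 1.99
M = 2.36080402 mol/L, rounded to 4 dp:

2.3608 mol/L


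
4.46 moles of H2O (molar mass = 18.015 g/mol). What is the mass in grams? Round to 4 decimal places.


mass = n * M
mass = 4.46 * 18.015
mass = 80.3469 g, rounded to 4 dp:

80.3469 g


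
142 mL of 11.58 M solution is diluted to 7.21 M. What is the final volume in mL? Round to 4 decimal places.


Dilution: M1*V1 = M2*V2, solve for V2.
V2 = M1*V1 / M2
V2 = 11.58 * 142 / 7.21
V2 = 1644.36 / 7.21
V2 = 228.0665742 mL, rounded to 4 dp:

228.0666 mL


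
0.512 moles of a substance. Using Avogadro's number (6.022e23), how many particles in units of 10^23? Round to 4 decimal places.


N = n * NA, then divide by 1e23 for the requested units.
N / 1e23 = n * 6.022
N / 1e23 = 0.512 * 6.022
N / 1e23 = 3.083264, rounded to 4 dp:

3.0833


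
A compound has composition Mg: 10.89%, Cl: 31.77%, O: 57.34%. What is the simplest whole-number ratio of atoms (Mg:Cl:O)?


Assume 100 g of compound, divide each mass% by atomic mass to get moles, then normalize by the smallest to get a raw atom ratio.
Moles per 100 g: Mg: 10.89/24.305 = 0.4481, Cl: 31.77/35.453 = 0.8961, O: 57.34/15.999 = 3.584
Raw ratio (divide by min = 0.4481): Mg: 1.0, Cl: 2.0, O: 7.999
Multiply by 1 to clear fractions: Mg: 1.0 ~= 1, Cl: 2.0 ~= 2, O: 7.999 ~= 8
Reduce by GCD to get the simplest whole-number ratio:

1:2:8


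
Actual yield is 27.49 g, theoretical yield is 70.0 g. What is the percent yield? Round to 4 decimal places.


% yield = 100 * actual / theoretical
% yield = 100 * 27.49 / 70.0
% yield = 39.27142857 %, rounded to 4 dp:

39.2714 %


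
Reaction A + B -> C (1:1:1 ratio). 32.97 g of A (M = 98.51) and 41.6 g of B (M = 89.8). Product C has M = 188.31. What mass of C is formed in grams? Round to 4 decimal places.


Find moles of each reactant; the smaller value is the limiting reagent in a 1:1:1 reaction, so moles_C equals moles of the limiter.
n_A = mass_A / M_A = 32.97 / 98.51 = 0.334687 mol
n_B = mass_B / M_B = 41.6 / 89.8 = 0.463252 mol
Limiting reagent: A (smaller), n_limiting = 0.334687 mol
mass_C = n_limiting * M_C = 0.334687 * 188.31
mass_C = 63.02490897 g, rounded to 4 dp:

63.0249 g


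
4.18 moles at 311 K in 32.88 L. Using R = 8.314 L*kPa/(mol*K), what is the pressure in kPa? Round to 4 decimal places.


PV = nRT, solve for P = nRT / V.
nRT = 4.18 * 8.314 * 311 = 10808.0337
P = 10808.0337 / 32.88
P = 328.71148723 kPa, rounded to 4 dp:

328.7115 kPa


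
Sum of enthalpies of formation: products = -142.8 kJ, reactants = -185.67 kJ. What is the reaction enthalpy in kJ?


dH_rxn = sum(dH_f products) - sum(dH_f reactants)
dH_rxn = -142.8 - (-185.67)
dH_rxn = 42.87 kJ:

42.87 kJ


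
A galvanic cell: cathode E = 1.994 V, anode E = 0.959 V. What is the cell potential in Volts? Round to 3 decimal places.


Standard cell potential: E_cell = E_cathode - E_anode.
E_cell = 1.994 - (0.959)
E_cell = 1.035 V, rounded to 3 dp:

1.035 V


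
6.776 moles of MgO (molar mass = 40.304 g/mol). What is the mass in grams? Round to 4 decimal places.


mass = n * M
mass = 6.776 * 40.304
mass = 273.099904 g, rounded to 4 dp:

273.0999 g


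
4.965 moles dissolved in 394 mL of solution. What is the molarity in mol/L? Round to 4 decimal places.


Convert volume to liters: V_L = V_mL / 1000.
V_L = 394 / 1000 = 0.394 L
M = n / V_L = 4.965 / 0.394
M = 12.60152284 mol/L, rounded to 4 dp:

12.6015 mol/L


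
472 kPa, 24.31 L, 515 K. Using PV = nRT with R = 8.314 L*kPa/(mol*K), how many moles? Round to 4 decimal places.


PV = nRT, solve for n = PV / (RT).
PV = 472 * 24.31 = 11474.32
RT = 8.314 * 515 = 4281.71
n = 11474.32 / 4281.71
n = 2.6798452 mol, rounded to 4 dp:

2.6798 mol


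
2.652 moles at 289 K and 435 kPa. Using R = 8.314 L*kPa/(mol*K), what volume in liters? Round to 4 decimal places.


PV = nRT, solve for V = nRT / P.
nRT = 2.652 * 8.314 * 289 = 6372.0824
V = 6372.0824 / 435
V = 14.64846529 L, rounded to 4 dp:

14.6485 L


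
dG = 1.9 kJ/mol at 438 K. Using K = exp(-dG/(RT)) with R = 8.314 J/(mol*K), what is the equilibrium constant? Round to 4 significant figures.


dG is in kJ/mol; multiply by 1000 to match R in J/(mol*K).
RT = 8.314 * 438 = 3641.532 J/mol
exponent = -dG*1000 / (RT) = -(1.9*1000) / 3641.532 = -0.52175842
K = exp(-0.52175842)
K = 0.59347605, rounded to 4 significant figures:

0.5935


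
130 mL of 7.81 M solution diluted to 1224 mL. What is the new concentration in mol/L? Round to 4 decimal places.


Dilution: M1*V1 = M2*V2, solve for M2.
M2 = M1*V1 / V2
M2 = 7.81 * 130 / 1224
M2 = 1015.3 / 1224
M2 = 0.82949346 mol/L, rounded to 4 dp:

0.8295 mol/L


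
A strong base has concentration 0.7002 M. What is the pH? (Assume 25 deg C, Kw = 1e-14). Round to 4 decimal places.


A strong base dissociates completely, so [OH-] equals the given concentration.
pOH = -log10([OH-]) = -log10(0.7002) = 0.154778
pH = 14 - pOH = 14 - 0.154778
pH = 13.845222, rounded to 4 dp:

13.8452


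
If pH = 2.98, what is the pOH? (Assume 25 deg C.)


At 25 deg C, pH + pOH = 14.
pOH = 14 - pH = 14 - 2.98
pOH = 11.02:

11.02


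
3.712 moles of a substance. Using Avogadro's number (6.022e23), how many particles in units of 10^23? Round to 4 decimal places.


N = n * NA, then divide by 1e23 for the requested units.
N / 1e23 = n * 6.022
N / 1e23 = 3.712 * 6.022
N / 1e23 = 22.353664, rounded to 4 dp:

22.3537


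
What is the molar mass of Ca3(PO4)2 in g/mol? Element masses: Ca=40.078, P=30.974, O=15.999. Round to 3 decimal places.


M = sum(count * atomic_mass) over atoms.
M = 3*40.078 + 2*30.974 + 8*15.999
M = 120.234 + 61.948 + 127.992
M = 310.174 g/mol, rounded to 3 dp:

310.174 g/mol


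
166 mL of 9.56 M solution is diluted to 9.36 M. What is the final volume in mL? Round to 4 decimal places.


Dilution: M1*V1 = M2*V2, solve for V2.
V2 = M1*V1 / M2
V2 = 9.56 * 166 / 9.36
V2 = 1586.96 / 9.36
V2 = 169.54700855 mL, rounded to 4 dp:

169.5470 mL


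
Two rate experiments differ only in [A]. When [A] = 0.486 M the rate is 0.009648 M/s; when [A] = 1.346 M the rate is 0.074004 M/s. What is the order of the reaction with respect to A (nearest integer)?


Rate is proportional to [A]^n, so rate2/rate1 = ([A]2/[A]1)^n. Take logs to solve for n.
rate2/rate1 = 0.074004 / 0.009648 = 7.6704
[A]2/[A]1 = 1.346 / 0.486 = 2.7695
n = ln(7.6704) / ln(2.7695) = 2.0
Nearest integer order:

2


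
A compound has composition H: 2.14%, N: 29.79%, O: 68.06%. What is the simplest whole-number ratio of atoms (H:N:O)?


Assume 100 g of compound, divide each mass% by atomic mass to get moles, then normalize by the smallest to get a raw atom ratio.
Moles per 100 g: H: 2.14/1.008 = 2.123, N: 29.79/14.007 = 2.1268, O: 68.06/15.999 = 4.254
Raw ratio (divide by min = 2.123): H: 1.0, N: 1.002, O: 2.004
Multiply by 1 to clear fractions: H: 1.0 ~= 1, N: 1.002 ~= 1, O: 2.004 ~= 2
Reduce by GCD to get the simplest whole-number ratio:

1:1:2


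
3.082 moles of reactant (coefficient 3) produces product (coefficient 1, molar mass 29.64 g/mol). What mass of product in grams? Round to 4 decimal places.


Use the coefficient ratio to convert reactant moles to product moles, then multiply by the product's molar mass.
moles_P = moles_R * (coeff_P / coeff_R) = 3.082 * (1/3) = 1.027333
mass_P = moles_P * M_P = 1.027333 * 29.64
mass_P = 30.45015012 g, rounded to 4 dp:

30.4502 g


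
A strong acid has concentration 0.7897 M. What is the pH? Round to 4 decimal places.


A strong acid dissociates completely, so [H+] equals the given concentration.
pH = -log10([H+]) = -log10(0.7897)
pH = 0.10253786, rounded to 4 dp:

0.1025


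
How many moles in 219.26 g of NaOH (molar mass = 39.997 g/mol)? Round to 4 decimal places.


n = mass / M
n = 219.26 / 39.997
n = 5.48191114 mol, rounded to 4 dp:

5.4819 mol


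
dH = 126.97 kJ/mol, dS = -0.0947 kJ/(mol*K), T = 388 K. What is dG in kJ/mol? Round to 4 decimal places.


Gibbs: dG = dH - T*dS (consistent units, dS already in kJ/(mol*K)).
T*dS = 388 * -0.0947 = -36.7436
dG = 126.97 - (-36.7436)
dG = 163.7136 kJ/mol, rounded to 4 dp:

163.7136 kJ/mol


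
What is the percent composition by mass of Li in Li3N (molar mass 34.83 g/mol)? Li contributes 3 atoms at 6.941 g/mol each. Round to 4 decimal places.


pct = 100 * (n_elem * M_elem) / M_total
mass_contribution = 3 * 6.941 = 20.823 g/mol
pct = 100 * 20.823 / 34.83
pct = 59.78466839 %, rounded to 4 dp:

59.7847 %


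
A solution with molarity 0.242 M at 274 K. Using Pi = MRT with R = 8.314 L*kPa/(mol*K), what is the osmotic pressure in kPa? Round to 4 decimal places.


Osmotic pressure (van't Hoff): Pi = M*R*T.
RT = 8.314 * 274 = 2278.036
Pi = 0.242 * 2278.036
Pi = 551.284712 kPa, rounded to 4 dp:

551.2847 kPa


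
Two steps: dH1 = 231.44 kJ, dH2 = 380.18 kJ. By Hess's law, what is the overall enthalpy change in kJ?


Hess's law: enthalpy is a state function, so add the step enthalpies.
dH_total = dH1 + dH2 = 231.44 + (380.18)
dH_total = 611.62 kJ:

611.62 kJ


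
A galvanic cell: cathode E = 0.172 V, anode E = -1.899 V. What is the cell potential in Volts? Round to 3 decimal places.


Standard cell potential: E_cell = E_cathode - E_anode.
E_cell = 0.172 - (-1.899)
E_cell = 2.071 V, rounded to 3 dp:

2.071 V


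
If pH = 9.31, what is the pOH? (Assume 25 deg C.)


At 25 deg C, pH + pOH = 14.
pOH = 14 - pH = 14 - 9.31
pOH = 4.69:

4.69


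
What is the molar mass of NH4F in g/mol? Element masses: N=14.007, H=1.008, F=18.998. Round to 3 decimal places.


M = sum(count * atomic_mass) over atoms.
M = 1*14.007 + 4*1.008 + 1*18.998
M = 14.007 + 4.032 + 18.998
M = 37.037 g/mol, rounded to 3 dp:

37.037 g/mol


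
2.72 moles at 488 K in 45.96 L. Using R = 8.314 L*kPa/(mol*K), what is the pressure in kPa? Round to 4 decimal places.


PV = nRT, solve for P = nRT / V.
nRT = 2.72 * 8.314 * 488 = 11035.671
P = 11035.671 / 45.96
P = 240.11468668 kPa, rounded to 4 dp:

240.1147 kPa


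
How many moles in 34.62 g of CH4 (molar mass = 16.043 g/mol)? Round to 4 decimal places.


n = mass / M
n = 34.62 / 16.043
n = 2.15795051 mol, rounded to 4 dp:

2.1580 mol


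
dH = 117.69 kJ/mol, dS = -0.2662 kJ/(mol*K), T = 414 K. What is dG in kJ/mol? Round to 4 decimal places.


Gibbs: dG = dH - T*dS (consistent units, dS already in kJ/(mol*K)).
T*dS = 414 * -0.2662 = -110.2068
dG = 117.69 - (-110.2068)
dG = 227.8968 kJ/mol, rounded to 4 dp:

227.8968 kJ/mol


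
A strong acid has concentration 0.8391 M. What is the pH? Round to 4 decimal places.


A strong acid dissociates completely, so [H+] equals the given concentration.
pH = -log10([H+]) = -log10(0.8391)
pH = 0.07618628, rounded to 4 dp:

0.0762


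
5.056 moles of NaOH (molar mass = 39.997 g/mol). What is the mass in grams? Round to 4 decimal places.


mass = n * M
mass = 5.056 * 39.997
mass = 202.224832 g, rounded to 4 dp:

202.2248 g


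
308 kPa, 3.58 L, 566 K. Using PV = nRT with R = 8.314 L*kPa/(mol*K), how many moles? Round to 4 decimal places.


PV = nRT, solve for n = PV / (RT).
PV = 308 * 3.58 = 1102.64
RT = 8.314 * 566 = 4705.724
n = 1102.64 / 4705.724
n = 0.23431888 mol, rounded to 4 dp:

0.2343 mol


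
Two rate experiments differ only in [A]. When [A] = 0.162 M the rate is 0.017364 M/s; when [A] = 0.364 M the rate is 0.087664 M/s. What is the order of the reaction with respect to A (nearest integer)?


Rate is proportional to [A]^n, so rate2/rate1 = ([A]2/[A]1)^n. Take logs to solve for n.
rate2/rate1 = 0.087664 / 0.017364 = 5.0486
[A]2/[A]1 = 0.364 / 0.162 = 2.2469
n = ln(5.0486) / ln(2.2469) = 2.0
Nearest integer order:

2


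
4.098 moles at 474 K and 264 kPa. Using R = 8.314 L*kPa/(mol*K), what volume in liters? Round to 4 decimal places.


PV = nRT, solve for V = nRT / P.
nRT = 4.098 * 8.314 * 474 = 16149.5459
V = 16149.5459 / 264
V = 61.17252235 L, rounded to 4 dp:

61.1725 L


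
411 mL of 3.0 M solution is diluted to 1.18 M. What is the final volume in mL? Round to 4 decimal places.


Dilution: M1*V1 = M2*V2, solve for V2.
V2 = M1*V1 / M2
V2 = 3.0 * 411 / 1.18
V2 = 1233.0 / 1.18
V2 = 1044.91525424 mL, rounded to 4 dp:

1044.9153 mL


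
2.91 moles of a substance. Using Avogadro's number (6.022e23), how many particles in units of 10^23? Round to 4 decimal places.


N = n * NA, then divide by 1e23 for the requested units.
N / 1e23 = n * 6.022
N / 1e23 = 2.91 * 6.022
N / 1e23 = 17.52402, rounded to 4 dp:

17.5240


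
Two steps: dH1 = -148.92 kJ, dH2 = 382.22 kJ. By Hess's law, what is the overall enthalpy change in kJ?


Hess's law: enthalpy is a state function, so add the step enthalpies.
dH_total = dH1 + dH2 = -148.92 + (382.22)
dH_total = 233.3 kJ:

233.30 kJ


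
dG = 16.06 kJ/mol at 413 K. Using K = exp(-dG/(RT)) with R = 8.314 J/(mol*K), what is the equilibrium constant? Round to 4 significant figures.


dG is in kJ/mol; multiply by 1000 to match R in J/(mol*K).
RT = 8.314 * 413 = 3433.682 J/mol
exponent = -dG*1000 / (RT) = -(16.06*1000) / 3433.682 = -4.67719492
K = exp(-4.67719492)
K = 0.0093050788, rounded to 4 significant figures:

0.009305


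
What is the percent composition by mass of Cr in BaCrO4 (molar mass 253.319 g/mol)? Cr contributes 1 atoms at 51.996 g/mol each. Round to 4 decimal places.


pct = 100 * (n_elem * M_elem) / M_total
mass_contribution = 1 * 51.996 = 51.996 g/mol
pct = 100 * 51.996 / 253.319
pct = 20.52589818 %, rounded to 4 dp:

20.5259 %


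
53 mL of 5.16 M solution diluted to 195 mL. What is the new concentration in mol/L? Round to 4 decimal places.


Dilution: M1*V1 = M2*V2, solve for M2.
M2 = M1*V1 / V2
M2 = 5.16 * 53 / 195
M2 = 273.48 / 195
M2 = 1.40246154 mol/L, rounded to 4 dp:

1.4025 mol/L


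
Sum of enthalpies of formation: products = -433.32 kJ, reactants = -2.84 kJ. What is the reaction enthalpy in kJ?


dH_rxn = sum(dH_f products) - sum(dH_f reactants)
dH_rxn = -433.32 - (-2.84)
dH_rxn = -430.48 kJ:

-430.48 kJ


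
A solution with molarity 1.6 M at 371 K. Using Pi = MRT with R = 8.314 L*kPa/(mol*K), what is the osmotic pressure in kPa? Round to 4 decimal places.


Osmotic pressure (van't Hoff): Pi = M*R*T.
RT = 8.314 * 371 = 3084.494
Pi = 1.6 * 3084.494
Pi = 4935.1904 kPa, rounded to 4 dp:

4935.1904 kPa


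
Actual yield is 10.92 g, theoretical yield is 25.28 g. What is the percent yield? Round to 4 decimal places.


% yield = 100 * actual / theoretical
% yield = 100 * 10.92 / 25.28
% yield = 43.19620253 %, rounded to 4 dp:

43.1962 %


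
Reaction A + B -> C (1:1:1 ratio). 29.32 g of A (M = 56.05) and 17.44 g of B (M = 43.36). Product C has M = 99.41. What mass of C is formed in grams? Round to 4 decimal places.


Find moles of each reactant; the smaller value is the limiting reagent in a 1:1:1 reaction, so moles_C equals moles of the limiter.
n_A = mass_A / M_A = 29.32 / 56.05 = 0.523104 mol
n_B = mass_B / M_B = 17.44 / 43.36 = 0.402214 mol
Limiting reagent: B (smaller), n_limiting = 0.402214 mol
mass_C = n_limiting * M_C = 0.402214 * 99.41
mass_C = 39.98409374 g, rounded to 4 dp:

39.9841 g


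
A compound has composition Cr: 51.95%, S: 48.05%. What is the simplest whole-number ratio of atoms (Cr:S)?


Assume 100 g of compound, divide each mass% by atomic mass to get moles, then normalize by the smallest to get a raw atom ratio.
Moles per 100 g: Cr: 51.95/51.996 = 0.9991, S: 48.05/32.065 = 1.4985
Raw ratio (divide by min = 0.9991): Cr: 1.0, S: 1.5
Multiply by 2 to clear fractions: Cr: 2.0 ~= 2, S: 3.0 ~= 3
Reduce by GCD to get the simplest whole-number ratio:

2:3


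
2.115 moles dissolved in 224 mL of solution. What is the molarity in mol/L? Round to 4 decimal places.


Convert volume to liters: V_L = V_mL / 1000.
V_L = 224 / 1000 = 0.224 L
M = n / V_L = 2.115 / 0.224
M = 9.44196429 mol/L, rounded to 4 dp:

9.4420 mol/L


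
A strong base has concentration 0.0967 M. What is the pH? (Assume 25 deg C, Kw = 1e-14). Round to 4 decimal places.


A strong base dissociates completely, so [OH-] equals the given concentration.
pOH = -log10([OH-]) = -log10(0.0967) = 1.014574
pH = 14 - pOH = 14 - 1.014574
pH = 12.985426, rounded to 4 dp:

12.9854


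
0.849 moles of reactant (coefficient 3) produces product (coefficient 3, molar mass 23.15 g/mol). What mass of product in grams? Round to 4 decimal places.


Use the coefficient ratio to convert reactant moles to product moles, then multiply by the product's molar mass.
moles_P = moles_R * (coeff_P / coeff_R) = 0.849 * (3/3) = 0.849
mass_P = moles_P * M_P = 0.849 * 23.15
mass_P = 19.65435 g, rounded to 4 dp:

19.6544 g


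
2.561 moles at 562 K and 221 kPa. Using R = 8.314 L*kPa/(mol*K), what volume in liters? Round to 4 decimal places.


PV = nRT, solve for V = nRT / P.
nRT = 2.561 * 8.314 * 562 = 11966.1905
V = 11966.1905 / 221
V = 54.14565837 L, rounded to 4 dp:

54.1457 L


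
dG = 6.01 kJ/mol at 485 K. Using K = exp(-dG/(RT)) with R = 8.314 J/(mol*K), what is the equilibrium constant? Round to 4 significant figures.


dG is in kJ/mol; multiply by 1000 to match R in J/(mol*K).
RT = 8.314 * 485 = 4032.29 J/mol
exponent = -dG*1000 / (RT) = -(6.01*1000) / 4032.29 = -1.4904682
K = exp(-1.4904682)
K = 0.22526716, rounded to 4 significant figures:

0.2253


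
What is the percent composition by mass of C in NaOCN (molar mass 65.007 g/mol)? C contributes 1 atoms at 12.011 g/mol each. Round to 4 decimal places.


pct = 100 * (n_elem * M_elem) / M_total
mass_contribution = 1 * 12.011 = 12.011 g/mol
pct = 100 * 12.011 / 65.007
pct = 18.47647176 %, rounded to 4 dp:

18.4765 %


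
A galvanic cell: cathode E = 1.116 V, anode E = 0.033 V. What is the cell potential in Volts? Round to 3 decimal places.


Standard cell potential: E_cell = E_cathode - E_anode.
E_cell = 1.116 - (0.033)
E_cell = 1.083 V, rounded to 3 dp:

1.083 V


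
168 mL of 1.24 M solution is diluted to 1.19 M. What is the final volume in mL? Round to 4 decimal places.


Dilution: M1*V1 = M2*V2, solve for V2.
V2 = M1*V1 / M2
V2 = 1.24 * 168 / 1.19
V2 = 208.32 / 1.19
V2 = 175.05882353 mL, rounded to 4 dp:

175.0588 mL


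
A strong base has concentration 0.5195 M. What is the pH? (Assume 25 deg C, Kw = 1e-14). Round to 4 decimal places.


A strong base dissociates completely, so [OH-] equals the given concentration.
pOH = -log10([OH-]) = -log10(0.5195) = 0.284414
pH = 14 - pOH = 14 - 0.284414
pH = 13.715586, rounded to 4 dp:

13.7156


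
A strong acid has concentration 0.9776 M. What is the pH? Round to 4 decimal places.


A strong acid dissociates completely, so [H+] equals the given concentration.
pH = -log10([H+]) = -log10(0.9776)
pH = 0.00983881, rounded to 4 dp:

0.0098


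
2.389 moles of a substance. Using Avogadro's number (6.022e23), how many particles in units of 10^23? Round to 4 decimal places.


N = n * NA, then divide by 1e23 for the requested units.
N / 1e23 = n * 6.022
N / 1e23 = 2.389 * 6.022
N / 1e23 = 14.386558, rounded to 4 dp:

14.3866


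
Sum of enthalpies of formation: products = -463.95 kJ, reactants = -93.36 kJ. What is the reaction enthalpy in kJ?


dH_rxn = sum(dH_f products) - sum(dH_f reactants)
dH_rxn = -463.95 - (-93.36)
dH_rxn = -370.59 kJ:

-370.59 kJ


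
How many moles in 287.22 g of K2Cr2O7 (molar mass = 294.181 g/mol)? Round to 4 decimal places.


n = mass / M
n = 287.22 / 294.181
n = 0.9763377 mol, rounded to 4 dp:

0.9763 mol


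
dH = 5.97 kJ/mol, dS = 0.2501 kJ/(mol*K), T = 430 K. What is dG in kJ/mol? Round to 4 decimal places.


Gibbs: dG = dH - T*dS (consistent units, dS already in kJ/(mol*K)).
T*dS = 430 * 0.2501 = 107.543
dG = 5.97 - (107.543)
dG = -101.573 kJ/mol, rounded to 4 dp:

-101.5730 kJ/mol


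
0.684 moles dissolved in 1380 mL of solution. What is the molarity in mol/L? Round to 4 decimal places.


Convert volume to liters: V_L = V_mL / 1000.
V_L = 1380 / 1000 = 1.38 L
M = n / V_L = 0.684 / 1.38
M = 0.49565217 mol/L, rounded to 4 dp:

0.4957 mol/L


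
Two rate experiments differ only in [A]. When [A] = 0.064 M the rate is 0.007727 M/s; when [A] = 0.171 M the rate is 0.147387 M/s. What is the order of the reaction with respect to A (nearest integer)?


Rate is proportional to [A]^n, so rate2/rate1 = ([A]2/[A]1)^n. Take logs to solve for n.
rate2/rate1 = 0.147387 / 0.007727 = 19.0743
[A]2/[A]1 = 0.171 / 0.064 = 2.6719
n = ln(19.0743) / ln(2.6719) = 3.0
Nearest integer order:

3


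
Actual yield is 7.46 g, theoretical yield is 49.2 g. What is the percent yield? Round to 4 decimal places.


% yield = 100 * actual / theoretical
% yield = 100 * 7.46 / 49.2
% yield = 15.16260163 %, rounded to 4 dp:

15.1626 %


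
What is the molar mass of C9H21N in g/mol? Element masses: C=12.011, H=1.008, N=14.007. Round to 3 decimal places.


M = sum(count * atomic_mass) over atoms.
M = 9*12.011 + 21*1.008 + 1*14.007
M = 108.099 + 21.168 + 14.007
M = 143.274 g/mol, rounded to 3 dp:

143.274 g/mol


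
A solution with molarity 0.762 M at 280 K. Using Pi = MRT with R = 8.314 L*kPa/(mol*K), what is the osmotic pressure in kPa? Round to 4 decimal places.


Osmotic pressure (van't Hoff): Pi = M*R*T.
RT = 8.314 * 280 = 2327.92
Pi = 0.762 * 2327.92
Pi = 1773.87504 kPa, rounded to 4 dp:

1773.8750 kPa


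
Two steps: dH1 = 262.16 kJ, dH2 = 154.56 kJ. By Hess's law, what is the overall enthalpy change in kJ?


Hess's law: enthalpy is a state function, so add the step enthalpies.
dH_total = dH1 + dH2 = 262.16 + (154.56)
dH_total = 416.72 kJ:

416.72 kJ


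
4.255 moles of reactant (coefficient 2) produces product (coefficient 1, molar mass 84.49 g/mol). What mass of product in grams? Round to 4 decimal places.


Use the coefficient ratio to convert reactant moles to product moles, then multiply by the product's molar mass.
moles_P = moles_R * (coeff_P / coeff_R) = 4.255 * (1/2) = 2.1275
mass_P = moles_P * M_P = 2.1275 * 84.49
mass_P = 179.752475 g, rounded to 4 dp:

179.7525 g


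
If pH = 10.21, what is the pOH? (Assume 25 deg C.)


At 25 deg C, pH + pOH = 14.
pOH = 14 - pH = 14 - 10.21
pOH = 3.79:

3.79


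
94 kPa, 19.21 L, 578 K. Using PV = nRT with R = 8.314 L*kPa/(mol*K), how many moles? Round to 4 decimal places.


PV = nRT, solve for n = PV / (RT).
PV = 94 * 19.21 = 1805.74
RT = 8.314 * 578 = 4805.492
n = 1805.74 / 4805.492
n = 0.37576589 mol, rounded to 4 dp:

0.3758 mol


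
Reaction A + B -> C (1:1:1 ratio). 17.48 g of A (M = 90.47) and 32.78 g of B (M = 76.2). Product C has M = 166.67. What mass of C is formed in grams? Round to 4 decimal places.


Find moles of each reactant; the smaller value is the limiting reagent in a 1:1:1 reaction, so moles_C equals moles of the limiter.
n_A = mass_A / M_A = 17.48 / 90.47 = 0.193213 mol
n_B = mass_B / M_B = 32.78 / 76.2 = 0.430184 mol
Limiting reagent: A (smaller), n_limiting = 0.193213 mol
mass_C = n_limiting * M_C = 0.193213 * 166.67
mass_C = 32.20281071 g, rounded to 4 dp:

32.2028 g


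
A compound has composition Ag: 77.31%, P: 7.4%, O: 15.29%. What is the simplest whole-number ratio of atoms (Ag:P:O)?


Assume 100 g of compound, divide each mass% by atomic mass to get moles, then normalize by the smallest to get a raw atom ratio.
Moles per 100 g: Ag: 77.31/107.868 = 0.7167, P: 7.4/30.974 = 0.2389, O: 15.29/15.999 = 0.9557
Raw ratio (divide by min = 0.2389): Ag: 3.0, P: 1.0, O: 4.0
Multiply by 1 to clear fractions: Ag: 3.0 ~= 3, P: 1.0 ~= 1, O: 4.0 ~= 4
Reduce by GCD to get the simplest whole-number ratio:

3:1:4


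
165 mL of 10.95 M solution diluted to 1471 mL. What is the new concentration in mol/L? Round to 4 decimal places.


Dilution: M1*V1 = M2*V2, solve for M2.
M2 = M1*V1 / V2
M2 = 10.95 * 165 / 1471
M2 = 1806.75 / 1471
M2 = 1.22824609 mol/L, rounded to 4 dp:

1.2282 mol/L


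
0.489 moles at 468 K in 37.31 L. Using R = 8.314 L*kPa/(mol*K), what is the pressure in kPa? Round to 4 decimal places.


PV = nRT, solve for P = nRT / V.
nRT = 0.489 * 8.314 * 468 = 1902.6755
P = 1902.6755 / 37.31
P = 50.99639507 kPa, rounded to 4 dp:

50.9964 kPa


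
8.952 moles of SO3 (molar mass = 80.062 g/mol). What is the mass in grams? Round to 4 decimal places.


mass = n * M
mass = 8.952 * 80.062
mass = 716.715024 g, rounded to 4 dp:

716.7150 g


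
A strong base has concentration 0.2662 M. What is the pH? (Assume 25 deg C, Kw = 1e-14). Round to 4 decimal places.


A strong base dissociates completely, so [OH-] equals the given concentration.
pOH = -log10([OH-]) = -log10(0.2662) = 0.574792
pH = 14 - pOH = 14 - 0.574792
pH = 13.425208, rounded to 4 dp:

13.4252


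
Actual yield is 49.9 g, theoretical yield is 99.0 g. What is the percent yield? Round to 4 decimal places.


% yield = 100 * actual / theoretical
% yield = 100 * 49.9 / 99.0
% yield = 50.4040404 %, rounded to 4 dp:

50.4040 %


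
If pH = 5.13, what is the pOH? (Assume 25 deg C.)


At 25 deg C, pH + pOH = 14.
pOH = 14 - pH = 14 - 5.13
pOH = 8.87:

8.87


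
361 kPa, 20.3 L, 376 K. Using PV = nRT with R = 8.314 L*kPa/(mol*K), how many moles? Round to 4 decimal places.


PV = nRT, solve for n = PV / (RT).
PV = 361 * 20.3 = 7328.3
RT = 8.314 * 376 = 3126.064
n = 7328.3 / 3126.064
n = 2.34425783 mol, rounded to 4 dp:

2.3443 mol


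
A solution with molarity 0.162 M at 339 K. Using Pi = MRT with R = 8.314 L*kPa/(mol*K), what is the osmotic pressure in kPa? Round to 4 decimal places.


Osmotic pressure (van't Hoff): Pi = M*R*T.
RT = 8.314 * 339 = 2818.446
Pi = 0.162 * 2818.446
Pi = 456.588252 kPa, rounded to 4 dp:

456.5883 kPa


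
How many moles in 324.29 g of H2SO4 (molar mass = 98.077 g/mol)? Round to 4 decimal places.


n = mass / M
n = 324.29 / 98.077
n = 3.30648368 mol, rounded to 4 dp:

3.3065 mol


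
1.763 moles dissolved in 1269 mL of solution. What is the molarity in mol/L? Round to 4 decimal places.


Convert volume to liters: V_L = V_mL / 1000.
V_L = 1269 / 1000 = 1.269 L
M = n / V_L = 1.763 / 1.269
M = 1.3892829 mol/L, rounded to 4 dp:

1.3893 mol/L


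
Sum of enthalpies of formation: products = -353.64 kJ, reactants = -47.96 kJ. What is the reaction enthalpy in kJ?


dH_rxn = sum(dH_f products) - sum(dH_f reactants)
dH_rxn = -353.64 - (-47.96)
dH_rxn = -305.68 kJ:

-305.68 kJ


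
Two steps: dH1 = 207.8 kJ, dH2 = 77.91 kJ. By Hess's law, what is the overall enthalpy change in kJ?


Hess's law: enthalpy is a state function, so add the step enthalpies.
dH_total = dH1 + dH2 = 207.8 + (77.91)
dH_total = 285.71 kJ:

285.71 kJ


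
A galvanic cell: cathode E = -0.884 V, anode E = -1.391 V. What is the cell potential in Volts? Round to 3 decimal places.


Standard cell potential: E_cell = E_cathode - E_anode.
E_cell = -0.884 - (-1.391)
E_cell = 0.507 V, rounded to 3 dp:

0.507 V


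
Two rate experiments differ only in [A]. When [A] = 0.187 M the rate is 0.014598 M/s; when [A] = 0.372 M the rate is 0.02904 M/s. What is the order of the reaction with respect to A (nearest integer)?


Rate is proportional to [A]^n, so rate2/rate1 = ([A]2/[A]1)^n. Take logs to solve for n.
rate2/rate1 = 0.02904 / 0.014598 = 1.9893
[A]2/[A]1 = 0.372 / 0.187 = 1.9893
n = ln(1.9893) / ln(1.9893) = 1.0
Nearest integer order:

1


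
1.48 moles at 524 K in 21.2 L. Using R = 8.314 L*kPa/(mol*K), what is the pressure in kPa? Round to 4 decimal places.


PV = nRT, solve for P = nRT / V.
nRT = 1.48 * 8.314 * 524 = 6447.6733
P = 6447.6733 / 21.2
P = 304.13553302 kPa, rounded to 4 dp:

304.1355 kPa


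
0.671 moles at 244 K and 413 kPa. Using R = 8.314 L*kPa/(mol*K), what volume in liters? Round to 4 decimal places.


PV = nRT, solve for V = nRT / P.
nRT = 0.671 * 8.314 * 244 = 1361.2013
V = 1361.2013 / 413
V = 3.29588692 L, rounded to 4 dp:

3.2959 L


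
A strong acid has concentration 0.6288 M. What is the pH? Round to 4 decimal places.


A strong acid dissociates completely, so [H+] equals the given concentration.
pH = -log10([H+]) = -log10(0.6288)
pH = 0.20148747, rounded to 4 dp:

0.2015


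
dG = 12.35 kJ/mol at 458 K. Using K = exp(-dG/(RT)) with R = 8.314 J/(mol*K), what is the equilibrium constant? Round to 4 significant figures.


dG is in kJ/mol; multiply by 1000 to match R in J/(mol*K).
RT = 8.314 * 458 = 3807.812 J/mol
exponent = -dG*1000 / (RT) = -(12.35*1000) / 3807.812 = -3.24333239
K = exp(-3.24333239)
K = 0.039033603, rounded to 4 significant figures:

0.03903


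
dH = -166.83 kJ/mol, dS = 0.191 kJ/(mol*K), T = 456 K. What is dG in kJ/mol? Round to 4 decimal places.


Gibbs: dG = dH - T*dS (consistent units, dS already in kJ/(mol*K)).
T*dS = 456 * 0.191 = 87.096
dG = -166.83 - (87.096)
dG = -253.926 kJ/mol, rounded to 4 dp:

-253.9260 kJ/mol


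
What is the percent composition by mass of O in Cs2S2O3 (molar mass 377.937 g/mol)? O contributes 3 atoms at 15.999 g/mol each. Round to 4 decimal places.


pct = 100 * (n_elem * M_elem) / M_total
mass_contribution = 3 * 15.999 = 47.997 g/mol
pct = 100 * 47.997 / 377.937
pct = 12.69973567 %, rounded to 4 dp:

12.6997 %


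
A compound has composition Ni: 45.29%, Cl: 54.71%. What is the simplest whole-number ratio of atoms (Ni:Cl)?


Assume 100 g of compound, divide each mass% by atomic mass to get moles, then normalize by the smallest to get a raw atom ratio.
Moles per 100 g: Ni: 45.29/58.693 = 0.7716, Cl: 54.71/35.453 = 1.5432
Raw ratio (divide by min = 0.7716): Ni: 1.0, Cl: 2.0
Multiply by 1 to clear fractions: Ni: 1.0 ~= 1, Cl: 2.0 ~= 2
Reduce by GCD to get the simplest whole-number ratio:

1:2


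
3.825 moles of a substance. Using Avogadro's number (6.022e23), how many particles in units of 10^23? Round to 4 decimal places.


N = n * NA, then divide by 1e23 for the requested units.
N / 1e23 = n * 6.022
N / 1e23 = 3.825 * 6.022
N / 1e23 = 23.03415, rounded to 4 dp:

23.0342


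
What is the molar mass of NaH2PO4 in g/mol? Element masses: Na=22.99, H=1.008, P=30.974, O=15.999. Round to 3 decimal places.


M = sum(count * atomic_mass) over atoms.
M = 1*22.99 + 2*1.008 + 1*30.974 + 4*15.999
M = 22.99 + 2.016 + 30.974 + 63.996
M = 119.976 g/mol, rounded to 3 dp:

119.976 g/mol


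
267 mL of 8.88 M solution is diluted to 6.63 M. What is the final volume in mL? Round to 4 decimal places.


Dilution: M1*V1 = M2*V2, solve for V2.
V2 = M1*V1 / M2
V2 = 8.88 * 267 / 6.63
V2 = 2370.96 / 6.63
V2 = 357.61085973 mL, rounded to 4 dp:

357.6109 mL


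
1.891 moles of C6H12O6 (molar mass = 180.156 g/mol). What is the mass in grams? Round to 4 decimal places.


mass = n * M
mass = 1.891 * 180.156
mass = 340.674996 g, rounded to 4 dp:

340.6750 g


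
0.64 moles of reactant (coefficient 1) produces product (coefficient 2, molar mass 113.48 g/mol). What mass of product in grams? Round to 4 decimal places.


Use the coefficient ratio to convert reactant moles to product moles, then multiply by the product's molar mass.
moles_P = moles_R * (coeff_P / coeff_R) = 0.64 * (2/1) = 1.28
mass_P = moles_P * M_P = 1.28 * 113.48
mass_P = 145.2544 g, rounded to 4 dp:

145.2544 g


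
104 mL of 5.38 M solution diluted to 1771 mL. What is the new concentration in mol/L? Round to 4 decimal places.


Dilution: M1*V1 = M2*V2, solve for M2.
M2 = M1*V1 / V2
M2 = 5.38 * 104 / 1771
M2 = 559.52 / 1771
M2 = 0.3159345 mol/L, rounded to 4 dp:

0.3159 mol/L


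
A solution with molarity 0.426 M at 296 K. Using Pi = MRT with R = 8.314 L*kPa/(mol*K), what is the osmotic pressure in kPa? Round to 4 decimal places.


Osmotic pressure (van't Hoff): Pi = M*R*T.
RT = 8.314 * 296 = 2460.944
Pi = 0.426 * 2460.944
Pi = 1048.362144 kPa, rounded to 4 dp:

1048.3621 kPa


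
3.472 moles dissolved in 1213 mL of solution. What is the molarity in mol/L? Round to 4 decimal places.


Convert volume to liters: V_L = V_mL / 1000.
V_L = 1213 / 1000 = 1.213 L
M = n / V_L = 3.472 / 1.213
M = 2.86232481 mol/L, rounded to 4 dp:

2.8623 mol/L


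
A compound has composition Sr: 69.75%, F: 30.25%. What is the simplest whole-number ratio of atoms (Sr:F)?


Assume 100 g of compound, divide each mass% by atomic mass to get moles, then normalize by the smallest to get a raw atom ratio.
Moles per 100 g: Sr: 69.75/87.62 = 0.7961, F: 30.25/18.998 = 1.5923
Raw ratio (divide by min = 0.7961): Sr: 1.0, F: 2.0
Multiply by 1 to clear fractions: Sr: 1.0 ~= 1, F: 2.0 ~= 2
Reduce by GCD to get the simplest whole-number ratio:

1:2


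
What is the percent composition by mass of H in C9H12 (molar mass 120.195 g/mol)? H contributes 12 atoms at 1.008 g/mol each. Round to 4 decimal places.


pct = 100 * (n_elem * M_elem) / M_total
mass_contribution = 12 * 1.008 = 12.096 g/mol
pct = 100 * 12.096 / 120.195
pct = 10.06364657 %, rounded to 4 dp:

10.0636 %


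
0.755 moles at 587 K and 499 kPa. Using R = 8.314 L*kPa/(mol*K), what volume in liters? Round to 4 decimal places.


PV = nRT, solve for V = nRT / P.
nRT = 0.755 * 8.314 * 587 = 3684.6401
V = 3684.6401 / 499
V = 7.3840483 L, rounded to 4 dp:

7.3840 L


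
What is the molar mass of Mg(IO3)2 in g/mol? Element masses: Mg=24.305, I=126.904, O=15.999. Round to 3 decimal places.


M = sum(count * atomic_mass) over atoms.
M = 1*24.305 + 2*126.904 + 6*15.999
M = 24.305 + 253.808 + 95.994
M = 374.107 g/mol, rounded to 3 dp:

374.107 g/mol


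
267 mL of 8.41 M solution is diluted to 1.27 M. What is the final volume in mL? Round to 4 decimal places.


Dilution: M1*V1 = M2*V2, solve for V2.
V2 = M1*V1 / M2
V2 = 8.41 * 267 / 1.27
V2 = 2245.47 / 1.27
V2 = 1768.08661417 mL, rounded to 4 dp:

1768.0866 mL


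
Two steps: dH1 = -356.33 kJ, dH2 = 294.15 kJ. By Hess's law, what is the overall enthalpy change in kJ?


Hess's law: enthalpy is a state function, so add the step enthalpies.
dH_total = dH1 + dH2 = -356.33 + (294.15)
dH_total = -62.18 kJ:

-62.18 kJ


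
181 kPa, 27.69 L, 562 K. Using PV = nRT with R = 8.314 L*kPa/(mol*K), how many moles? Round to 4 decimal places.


PV = nRT, solve for n = PV / (RT).
PV = 181 * 27.69 = 5011.89
RT = 8.314 * 562 = 4672.468
n = 5011.89 / 4672.468
n = 1.07264298 mol, rounded to 4 dp:

1.0726 mol


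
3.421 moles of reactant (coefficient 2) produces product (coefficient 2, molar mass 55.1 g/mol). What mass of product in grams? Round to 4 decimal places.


Use the coefficient ratio to convert reactant moles to product moles, then multiply by the product's molar mass.
moles_P = moles_R * (coeff_P / coeff_R) = 3.421 * (2/2) = 3.421
mass_P = moles_P * M_P = 3.421 * 55.1
mass_P = 188.4971 g, rounded to 4 dp:

188.4971 g


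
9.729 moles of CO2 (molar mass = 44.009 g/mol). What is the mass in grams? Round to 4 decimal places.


mass = n * M
mass = 9.729 * 44.009
mass = 428.163561 g, rounded to 4 dp:

428.1636 g


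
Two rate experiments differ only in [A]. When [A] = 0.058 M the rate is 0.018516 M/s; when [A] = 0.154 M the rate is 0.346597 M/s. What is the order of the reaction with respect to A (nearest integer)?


Rate is proportional to [A]^n, so rate2/rate1 = ([A]2/[A]1)^n. Take logs to solve for n.
rate2/rate1 = 0.346597 / 0.018516 = 18.7188
[A]2/[A]1 = 0.154 / 0.058 = 2.6552
n = ln(18.7188) / ln(2.6552) = 3.0
Nearest integer order:

3


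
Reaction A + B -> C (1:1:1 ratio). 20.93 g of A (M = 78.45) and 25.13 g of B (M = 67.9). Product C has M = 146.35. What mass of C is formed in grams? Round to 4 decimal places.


Find moles of each reactant; the smaller value is the limiting reagent in a 1:1:1 reaction, so moles_C equals moles of the limiter.
n_A = mass_A / M_A = 20.93 / 78.45 = 0.266794 mol
n_B = mass_B / M_B = 25.13 / 67.9 = 0.370103 mol
Limiting reagent: A (smaller), n_limiting = 0.266794 mol
mass_C = n_limiting * M_C = 0.266794 * 146.35
mass_C = 39.0453019 g, rounded to 4 dp:

39.0453 g
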